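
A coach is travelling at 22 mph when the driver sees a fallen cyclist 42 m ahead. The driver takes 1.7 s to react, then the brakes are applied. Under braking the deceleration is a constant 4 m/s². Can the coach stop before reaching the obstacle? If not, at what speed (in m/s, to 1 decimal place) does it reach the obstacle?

Yes — it stops about 13.2 m short of the obstacle, so it never reaches it

22 mph × 0.44704 = 9.8349 m/s.
Reaction distance = 9.8349 × 1.7 = 16.719 m.
Braking distance = v²/(2a) = 96.725 / 8.000 = 12.091 m.
Total stopping distance = 16.719 + 12.091 = 28.810 m, vs 42 m available — it stops with 42 − 28.810 = 13.190 m to spare.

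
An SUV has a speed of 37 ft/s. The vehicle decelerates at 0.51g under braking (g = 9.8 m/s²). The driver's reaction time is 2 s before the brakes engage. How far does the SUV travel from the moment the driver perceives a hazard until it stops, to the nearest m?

37 ft/s × 0.3048 = 11.2776 m/s.
a = 0.51 × 9.8 = 4.998 m/s².
Reaction distance = v·t_r = 11.2776 × 2 = 22.555 m.
Braking distance = v²/(2a) = 11.2776² / (2 × 4.998) = 127.184 / 9.996 = 12.723 m.
Total = 22.555 + 12.723 = 35.278 m.

Total stopping distance ≈ 35 m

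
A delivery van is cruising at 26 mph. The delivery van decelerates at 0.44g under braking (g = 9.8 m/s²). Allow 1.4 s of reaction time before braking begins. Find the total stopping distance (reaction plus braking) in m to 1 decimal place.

Total stopping distance ≈ 31.9 m

26 mph × 0.44704 = 11.6230 m/s.
a = 0.44 × 9.8 = 4.312 m/s².
Reaction distance = v·t_r = 11.6230 × 1.4 = 16.272 m.
Braking distance = v²/(2a) = 11.6230² / (2 × 4.312) = 135.094 / 8.624 = 15.665 m.
Total = 16.272 + 15.665 = 31.937 m.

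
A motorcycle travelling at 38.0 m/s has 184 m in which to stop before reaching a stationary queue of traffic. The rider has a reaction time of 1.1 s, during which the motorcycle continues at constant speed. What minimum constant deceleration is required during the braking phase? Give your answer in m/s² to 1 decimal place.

Required deceleration ≈ 5.1 m/s²

Distance covered during reaction = 38.0000 × 1.1 = 41.800 m.
Distance available for braking: 184 − 41.800 = 142.200 m.
v² = 2a·d ⇒ a = v²/(2d) = 38.0000² / (2 × 142.200) = 1444.000 / 284.400 = 5.0774 m/s².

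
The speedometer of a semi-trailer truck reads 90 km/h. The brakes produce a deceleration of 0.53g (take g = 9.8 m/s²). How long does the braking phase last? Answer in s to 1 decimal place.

Braking time ≈ 4.8 s

90 km/h ÷ 3.6 = 25.0000 m/s.
a = 0.53 × 9.8 = 5.194 m/s².
Braking time = v/a = 25.0000 / 5.194 = 4.813 s.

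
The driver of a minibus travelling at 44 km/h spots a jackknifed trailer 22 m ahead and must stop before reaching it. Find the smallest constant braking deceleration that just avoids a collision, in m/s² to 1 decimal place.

44 km/h ÷ 3.6 = 12.2222 m/s.
v² = 2a·d ⇒ a = v²/(2d) = 12.2222² / (2 × 22.000) = 149.382 / 44.000 = 3.3950 m/s².

Required deceleration ≈ 3.4 m/s²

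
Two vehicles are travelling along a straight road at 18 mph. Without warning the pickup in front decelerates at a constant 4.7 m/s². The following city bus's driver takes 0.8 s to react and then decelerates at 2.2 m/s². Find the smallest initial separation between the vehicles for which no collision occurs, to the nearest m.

18 mph × 0.44704 = 8.0467 m/s.
Leader travels v²/(2a_L) = 64.749 / 9.400 = 6.888 m before stopping.
Follower covers v·t_r = 8.0467 × 0.8 = 6.437 m while reacting, then v²/(2a_F) = 64.749 / 4.400 = 14.716 m while braking, for a total of 6.437 + 14.716 = 21.153 m.
Since a_F ≤ a_L and the follower starts braking later, the follower is never slower than the leader, so the closest approach is when both have stopped.
Minimum gap = 21.153 − 6.888 = 14.265 m.

Minimum gap ≈ 14 m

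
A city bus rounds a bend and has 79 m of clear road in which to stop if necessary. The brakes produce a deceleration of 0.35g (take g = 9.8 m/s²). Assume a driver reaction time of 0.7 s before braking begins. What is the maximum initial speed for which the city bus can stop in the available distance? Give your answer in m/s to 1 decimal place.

a = 0.35 × 9.8 = 3.430 m/s².
Stopping distance: v·t_r + v²/(2a) = 79 with t_r = 0.7 s and a = 3.430 m/s².
So v² + 4.802 v − 541.94 = 0.
Positive root: v = −a·t_r + √((a·t_r)² + 2a·d) = −2.401 + √(5.765 + 541.94) = 21.0021 m/s.

Maximum speed ≈ 21.0 m/s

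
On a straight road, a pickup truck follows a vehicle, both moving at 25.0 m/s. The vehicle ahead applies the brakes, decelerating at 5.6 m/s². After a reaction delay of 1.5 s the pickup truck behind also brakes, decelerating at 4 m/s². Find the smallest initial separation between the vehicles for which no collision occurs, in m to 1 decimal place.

Leader travels v²/(2a_L) = 625.000 / 11.200 = 55.804 m before stopping.
Follower covers v·t_r = 25.0000 × 1.5 = 37.500 m while reacting, then v²/(2a_F) = 625.000 / 8.000 = 78.125 m while braking, for a total of 37.500 + 78.125 = 115.625 m.
Since a_F ≤ a_L and the follower starts braking later, the follower is never slower than the leader, so the closest approach is when both have stopped.
Minimum gap = 115.625 − 55.804 = 59.821 m.

Minimum gap ≈ 59.8 m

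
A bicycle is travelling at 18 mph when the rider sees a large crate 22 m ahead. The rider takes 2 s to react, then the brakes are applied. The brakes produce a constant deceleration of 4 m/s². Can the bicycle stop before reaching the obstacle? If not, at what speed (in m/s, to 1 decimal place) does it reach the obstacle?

18 mph × 0.44704 = 8.0467 m/s.
Reaction distance = 8.0467 × 2 = 16.093 m.
Braking distance needed to stop: v²/(2a) = 64.749 / 8.000 = 8.094 m, so total needed = 16.093 + 8.094 = 24.187 m > 22 m — it cannot stop.
Distance remaining when braking begins: 22 − 16.093 = 5.907 m.
v² = v₀² − 2a·d = 64.749 − 2 × 4.000 × 5.907 = 17.493 m²/s².
v = √17.493 = 4.182 m/s.

No — it strikes the obstacle at 4.2 m/s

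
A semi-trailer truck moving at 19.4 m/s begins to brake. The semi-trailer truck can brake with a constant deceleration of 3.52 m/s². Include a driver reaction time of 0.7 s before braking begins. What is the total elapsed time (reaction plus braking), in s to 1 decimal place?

Braking time = v/a = 19.4000 / 3.520 = 5.511 s.
Total = 0.7 + 5.511 = 6.211 s.

Total time ≈ 6.2 s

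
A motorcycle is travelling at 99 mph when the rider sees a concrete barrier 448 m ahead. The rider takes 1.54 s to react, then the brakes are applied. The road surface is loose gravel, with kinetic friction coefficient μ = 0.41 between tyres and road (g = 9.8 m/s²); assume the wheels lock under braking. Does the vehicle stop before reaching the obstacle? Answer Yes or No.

Yes

99 mph × 0.44704 = 44.2570 m/s.
a = μg = 0.41 × 9.8 = 4.018 m/s².
Reaction distance = 44.2570 × 1.54 = 68.156 m.
Braking distance = v²/(2a) = 1958.682 / 8.036 = 243.738 m.
Total stopping distance = 68.156 + 243.738 = 311.894 m, vs 448 m available — it stops with 448 − 311.894 = 136.106 m to spare.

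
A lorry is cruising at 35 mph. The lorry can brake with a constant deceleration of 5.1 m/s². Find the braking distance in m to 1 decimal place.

35 mph × 0.44704 = 15.6464 m/s.
Braking distance = v²/(2a) = 15.6464² / (2 × 5.100) = 244.810 / 10.200 = 24.001 m.

Braking distance ≈ 24.0 m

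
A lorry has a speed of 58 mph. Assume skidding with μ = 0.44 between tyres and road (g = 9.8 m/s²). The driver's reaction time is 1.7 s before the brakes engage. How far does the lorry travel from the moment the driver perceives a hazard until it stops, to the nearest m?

Total stopping distance ≈ 122 m

58 mph × 0.44704 = 25.9283 m/s.
a = μg = 0.44 × 9.8 = 4.312 m/s².
Reaction distance = v·t_r = 25.9283 × 1.7 = 44.078 m.
Braking distance = v²/(2a) = 25.9283² / (2 × 4.312) = 672.277 / 8.624 = 77.954 m.
Total = 44.078 + 77.954 = 122.032 m.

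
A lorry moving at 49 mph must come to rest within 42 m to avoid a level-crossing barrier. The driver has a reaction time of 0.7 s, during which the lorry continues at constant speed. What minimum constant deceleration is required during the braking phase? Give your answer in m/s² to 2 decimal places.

49 mph × 0.44704 = 21.9050 m/s.
Distance covered during reaction = 21.9050 × 0.7 = 15.333 m.
Distance available for braking: 42 − 15.333 = 26.667 m.
v² = 2a·d ⇒ a = v²/(2d) = 21.9050² / (2 × 26.667) = 479.829 / 53.334 = 8.9967 m/s².

Required deceleration ≈ 9.00 m/s²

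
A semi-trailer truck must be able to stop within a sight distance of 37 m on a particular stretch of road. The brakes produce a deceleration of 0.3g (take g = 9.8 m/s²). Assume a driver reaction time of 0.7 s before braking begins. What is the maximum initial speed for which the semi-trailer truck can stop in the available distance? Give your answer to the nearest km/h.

Maximum speed ≈ 46 km/h

a = 0.3 × 9.8 = 2.940 m/s².
Stopping distance: v·t_r + v²/(2a) = 37 with t_r = 0.7 s and a = 2.940 m/s².
So v² + 4.116 v − 217.56 = 0.
Positive root: v = −a·t_r + √((a·t_r)² + 2a·d) = −2.058 + √(4.235 + 217.56) = 12.8348 m/s.
12.8348 m/s × 3.6 = 46.205 km/h.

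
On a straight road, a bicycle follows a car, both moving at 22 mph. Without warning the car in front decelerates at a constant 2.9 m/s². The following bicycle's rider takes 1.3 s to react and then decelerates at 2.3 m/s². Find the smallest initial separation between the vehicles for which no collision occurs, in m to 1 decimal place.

Minimum gap ≈ 17.1 m

22 mph × 0.44704 = 9.8349 m/s.
Leader travels v²/(2a_L) = 96.725 / 5.800 = 16.677 m before stopping.
Follower covers v·t_r = 9.8349 × 1.3 = 12.785 m while reacting, then v²/(2a_F) = 96.725 / 4.600 = 21.027 m while braking, for a total of 12.785 + 21.027 = 33.812 m.
Since a_F ≤ a_L and the follower starts braking later, the follower is never slower than the leader, so the closest approach is when both have stopped.
Minimum gap = 33.812 − 16.677 = 17.135 m.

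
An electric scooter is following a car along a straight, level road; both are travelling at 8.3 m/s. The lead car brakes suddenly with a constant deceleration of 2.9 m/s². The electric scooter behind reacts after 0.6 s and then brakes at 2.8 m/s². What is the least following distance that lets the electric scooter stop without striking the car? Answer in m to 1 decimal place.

Leader travels v²/(2a_L) = 68.890 / 5.800 = 11.878 m before stopping.
Follower covers v·t_r = 8.3000 × 0.6 = 4.980 m while reacting, then v²/(2a_F) = 68.890 / 5.600 = 12.302 m while braking, for a total of 4.980 + 12.302 = 17.282 m.
Since a_F ≤ a_L and the follower starts braking later, the follower is never slower than the leader, so the closest approach is when both have stopped.
Minimum gap = 17.282 − 11.878 = 5.404 m.

Minimum gap ≈ 5.4 m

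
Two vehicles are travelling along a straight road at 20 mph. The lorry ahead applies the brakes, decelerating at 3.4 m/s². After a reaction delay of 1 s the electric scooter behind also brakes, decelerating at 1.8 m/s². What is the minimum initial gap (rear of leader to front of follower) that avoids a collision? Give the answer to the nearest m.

Minimum gap ≈ 19 m

20 mph × 0.44704 = 8.9408 m/s.
Leader travels v²/(2a_L) = 79.938 / 6.800 = 11.756 m before stopping.
Follower covers v·t_r = 8.9408 × 1 = 8.941 m while reacting, then v²/(2a_F) = 79.938 / 3.600 = 22.205 m while braking, for a total of 8.941 + 22.205 = 31.146 m.
Since a_F ≤ a_L and the follower starts braking later, the follower is never slower than the leader, so the closest approach is when both have stopped.
Minimum gap = 31.146 − 11.756 = 19.390 m.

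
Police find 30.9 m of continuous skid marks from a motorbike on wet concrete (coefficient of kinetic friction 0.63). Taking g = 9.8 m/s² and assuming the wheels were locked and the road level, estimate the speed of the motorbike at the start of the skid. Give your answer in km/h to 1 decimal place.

Deceleration a = μg = 0.63 × 9.8 = 6.174 m/s².
v = √(2a·d) = √(2 × 6.174 × 30.9) = √381.553 = 19.5334 m/s.
= 19.5334 × 3.6 = 70.320 km/h.

Initial speed ≈ 70.3 km/h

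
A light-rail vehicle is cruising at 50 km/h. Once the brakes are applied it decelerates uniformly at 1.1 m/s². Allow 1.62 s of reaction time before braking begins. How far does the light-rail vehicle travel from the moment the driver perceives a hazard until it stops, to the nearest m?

Total stopping distance ≈ 110 m

50 km/h ÷ 3.6 = 13.8889 m/s.
Reaction distance = v·t_r = 13.8889 × 1.62 = 22.500 m.
Braking distance = v²/(2a) = 13.8889² / (2 × 1.100) = 192.902 / 2.200 = 87.683 m.
Total = 22.500 + 87.683 = 110.183 m.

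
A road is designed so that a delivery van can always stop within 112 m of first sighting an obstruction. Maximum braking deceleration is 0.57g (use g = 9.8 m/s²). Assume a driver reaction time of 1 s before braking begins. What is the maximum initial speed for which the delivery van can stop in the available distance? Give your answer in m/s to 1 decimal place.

a = 0.57 × 9.8 = 5.586 m/s².
Stopping distance: v·t_r + v²/(2a) = 112 with t_r = 1 s and a = 5.586 m/s².
So v² + 11.172 v − 1251.26 = 0.
Positive root: v = −a·t_r + √((a·t_r)² + 2a·d) = −5.586 + √(31.203 + 1251.26) = 30.2255 m/s.

Maximum speed ≈ 30.2 m/s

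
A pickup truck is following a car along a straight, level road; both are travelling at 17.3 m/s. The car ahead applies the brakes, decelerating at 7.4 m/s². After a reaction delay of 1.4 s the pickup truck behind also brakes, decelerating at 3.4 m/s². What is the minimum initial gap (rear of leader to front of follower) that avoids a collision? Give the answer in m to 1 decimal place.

Minimum gap ≈ 48.0 m

Leader travels v²/(2a_L) = 299.290 / 14.800 = 20.222 m before stopping.
Follower covers v·t_r = 17.3000 × 1.4 = 24.220 m while reacting, then v²/(2a_F) = 299.290 / 6.800 = 44.013 m while braking, for a total of 24.220 + 44.013 = 68.233 m.
Since a_F ≤ a_L and the follower starts braking later, the follower is never slower than the leader, so the closest approach is when both have stopped.
Minimum gap = 68.233 − 20.222 = 48.011 m.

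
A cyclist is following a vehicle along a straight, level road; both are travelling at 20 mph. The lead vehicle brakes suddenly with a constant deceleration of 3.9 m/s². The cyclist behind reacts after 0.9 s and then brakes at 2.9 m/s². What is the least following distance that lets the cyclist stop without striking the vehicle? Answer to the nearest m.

20 mph × 0.44704 = 8.9408 m/s.
Leader travels v²/(2a_L) = 79.938 / 7.800 = 10.248 m before stopping.
Follower covers v·t_r = 8.9408 × 0.9 = 8.047 m while reacting, then v²/(2a_F) = 79.938 / 5.800 = 13.782 m while braking, for a total of 8.047 + 13.782 = 21.829 m.
Since a_F ≤ a_L and the follower starts braking later, the follower is never slower than the leader, so the closest approach is when both have stopped.
Minimum gap = 21.829 − 10.248 = 11.581 m.

Minimum gap ≈ 12 m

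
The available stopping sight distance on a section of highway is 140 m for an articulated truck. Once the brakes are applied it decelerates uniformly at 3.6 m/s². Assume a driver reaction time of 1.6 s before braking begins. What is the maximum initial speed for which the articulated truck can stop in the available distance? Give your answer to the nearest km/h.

Maximum speed ≈ 95 km/h

Stopping distance: v·t_r + v²/(2a) = 140 with t_r = 1.6 s and a = 3.600 m/s².
So v² + 11.520 v − 1008.00 = 0.
Positive root: v = −a·t_r + √((a·t_r)² + 2a·d) = −5.760 + √(33.178 + 1008.00) = 26.5073 m/s.
26.5073 m/s × 3.6 = 95.426 km/h.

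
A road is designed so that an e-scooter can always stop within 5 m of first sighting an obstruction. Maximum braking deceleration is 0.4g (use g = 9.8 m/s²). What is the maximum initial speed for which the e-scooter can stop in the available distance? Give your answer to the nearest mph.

Maximum speed ≈ 14 mph

a = 0.4 × 9.8 = 3.920 m/s².
v²/(2a) = d ⇒ v = √(2 × 3.920 × 5) = √39.20 = 6.2610 m/s.
6.2610 m/s ÷ 0.44704 = 14.005 mph.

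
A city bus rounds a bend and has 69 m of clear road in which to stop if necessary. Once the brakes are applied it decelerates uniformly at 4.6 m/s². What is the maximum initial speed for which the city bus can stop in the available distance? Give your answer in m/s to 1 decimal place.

Maximum speed ≈ 25.2 m/s

v²/(2a) = d ⇒ v = √(2 × 4.600 × 69) = √634.80 = 25.1952 m/s.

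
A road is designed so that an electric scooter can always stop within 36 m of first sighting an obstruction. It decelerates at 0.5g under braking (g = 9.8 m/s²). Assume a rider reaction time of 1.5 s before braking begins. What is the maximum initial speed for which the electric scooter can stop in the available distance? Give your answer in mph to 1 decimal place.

Maximum speed ≈ 28.7 mph

a = 0.5 × 9.8 = 4.900 m/s².
Stopping distance: v·t_r + v²/(2a) = 36 with t_r = 1.5 s and a = 4.900 m/s².
So v² + 14.700 v − 352.80 = 0.
Positive root: v = −a·t_r + √((a·t_r)² + 2a·d) = −7.350 + √(54.022 + 352.80) = 12.8198 m/s.
12.8198 m/s ÷ 0.44704 = 28.677 mph.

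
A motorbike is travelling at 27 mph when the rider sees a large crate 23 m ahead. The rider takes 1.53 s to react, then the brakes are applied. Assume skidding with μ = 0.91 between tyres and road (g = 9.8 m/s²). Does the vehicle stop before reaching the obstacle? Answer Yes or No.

No

27 mph × 0.44704 = 12.0701 m/s.
a = μg = 0.91 × 9.8 = 8.918 m/s².
Reaction distance = 12.0701 × 1.53 = 18.467 m.
Braking distance = v²/(2a) = 145.687 / 17.836 = 8.168 m.
Total stopping distance = 18.467 + 8.168 = 26.635 m, vs 23 m available — it cannot stop in time and overshoots by 26.635 − 23 = 3.635 m.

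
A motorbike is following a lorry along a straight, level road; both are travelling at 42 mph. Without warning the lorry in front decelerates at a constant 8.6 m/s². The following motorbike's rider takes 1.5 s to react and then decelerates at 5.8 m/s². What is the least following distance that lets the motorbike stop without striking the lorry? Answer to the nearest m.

Minimum gap ≈ 38 m

42 mph × 0.44704 = 18.7757 m/s.
Leader travels v²/(2a_L) = 352.527 / 17.200 = 20.496 m before stopping.
Follower covers v·t_r = 18.7757 × 1.5 = 28.164 m while reacting, then v²/(2a_F) = 352.527 / 11.600 = 30.390 m while braking, for a total of 28.164 + 30.390 = 58.554 m.
Since a_F ≤ a_L and the follower starts braking later, the follower is never slower than the leader, so the closest approach is when both have stopped.
Minimum gap = 58.554 − 20.496 = 38.058 m.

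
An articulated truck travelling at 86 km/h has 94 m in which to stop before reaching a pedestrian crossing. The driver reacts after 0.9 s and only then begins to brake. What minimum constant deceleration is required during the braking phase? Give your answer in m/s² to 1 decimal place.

86 km/h ÷ 3.6 = 23.8889 m/s.
Distance covered during reaction = 23.8889 × 0.9 = 21.500 m.
Distance available for braking: 94 − 21.500 = 72.500 m.
v² = 2a·d ⇒ a = v²/(2d) = 23.8889² / (2 × 72.500) = 570.680 / 145.000 = 3.9357 m/s².

Required deceleration ≈ 3.9 m/s²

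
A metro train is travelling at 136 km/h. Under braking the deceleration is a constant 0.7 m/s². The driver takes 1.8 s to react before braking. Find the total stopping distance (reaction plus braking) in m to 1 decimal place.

Total stopping distance ≈ 1087.4 m

136 km/h ÷ 3.6 = 37.7778 m/s.
Reaction distance = v·t_r = 37.7778 × 1.8 = 68.000 m.
Braking distance = v²/(2a) = 37.7778² / (2 × 0.700) = 1427.162 / 1.400 = 1019.401 m.
Total = 68.000 + 1019.401 = 1087.401 m.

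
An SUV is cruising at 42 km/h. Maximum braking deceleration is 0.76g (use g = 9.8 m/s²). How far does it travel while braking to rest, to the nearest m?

Braking distance ≈ 9 m

42 km/h ÷ 3.6 = 11.6667 m/s.
a = 0.76 × 9.8 = 7.448 m/s².
Braking distance = v²/(2a) = 11.6667² / (2 × 7.448) = 136.112 / 14.896 = 9.137 m.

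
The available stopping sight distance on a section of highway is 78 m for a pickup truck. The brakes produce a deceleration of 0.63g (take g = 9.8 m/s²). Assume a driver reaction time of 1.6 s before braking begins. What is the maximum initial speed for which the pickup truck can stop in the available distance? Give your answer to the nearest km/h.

a = 0.63 × 9.8 = 6.174 m/s².
Stopping distance: v·t_r + v²/(2a) = 78 with t_r = 1.6 s and a = 6.174 m/s².
So v² + 19.757 v − 963.14 = 0.
Positive root: v = −a·t_r + √((a·t_r)² + 2a·d) = −9.878 + √(97.575 + 963.14) = 22.6906 m/s.
22.6906 m/s × 3.6 = 81.686 km/h.

Maximum speed ≈ 82 km/h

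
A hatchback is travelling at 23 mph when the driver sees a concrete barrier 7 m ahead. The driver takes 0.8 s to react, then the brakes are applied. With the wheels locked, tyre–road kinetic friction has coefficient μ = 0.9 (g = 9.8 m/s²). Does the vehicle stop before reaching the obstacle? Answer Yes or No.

23 mph × 0.44704 = 10.2819 m/s.
a = μg = 0.9 × 9.8 = 8.820 m/s².
Reaction distance = 10.2819 × 0.8 = 8.226 m.
Braking distance = v²/(2a) = 105.717 / 17.640 = 5.993 m.
Total stopping distance = 8.226 + 5.993 = 14.219 m, vs 7 m available — it cannot stop in time and overshoots by 14.219 − 7 = 7.219 m.

No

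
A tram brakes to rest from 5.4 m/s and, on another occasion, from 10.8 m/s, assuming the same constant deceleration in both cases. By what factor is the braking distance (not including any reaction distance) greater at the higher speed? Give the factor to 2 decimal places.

Factor ≈ 4.00

Braking distance d = v²/(2a), so with a fixed, d ∝ v².
Factor = (10.8/5.4)² = 2.0000² = 4.0000.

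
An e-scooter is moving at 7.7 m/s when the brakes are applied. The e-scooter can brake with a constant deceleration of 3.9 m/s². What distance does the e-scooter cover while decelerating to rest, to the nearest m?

Braking distance = v²/(2a) = 7.7000² / (2 × 3.900) = 59.290 / 7.800 = 7.601 m.

Braking distance ≈ 8 m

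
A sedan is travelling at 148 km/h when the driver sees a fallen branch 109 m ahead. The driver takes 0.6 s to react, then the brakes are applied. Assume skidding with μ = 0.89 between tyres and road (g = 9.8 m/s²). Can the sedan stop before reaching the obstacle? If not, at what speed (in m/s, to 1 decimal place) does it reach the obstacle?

No — it strikes the obstacle at 14.8 m/s

148 km/h ÷ 3.6 = 41.1111 m/s.
a = μg = 0.89 × 9.8 = 8.722 m/s².
Reaction distance = 41.1111 × 0.6 = 24.667 m.
Braking distance needed to stop: v²/(2a) = 1690.123 / 17.444 = 96.889 m, so total needed = 24.667 + 96.889 = 121.556 m > 109 m — it cannot stop.
Distance remaining when braking begins: 109 − 24.667 = 84.333 m.
v² = v₀² − 2a·d = 1690.123 − 2 × 8.722 × 84.333 = 219.018 m²/s².
v = √219.018 = 14.799 m/s.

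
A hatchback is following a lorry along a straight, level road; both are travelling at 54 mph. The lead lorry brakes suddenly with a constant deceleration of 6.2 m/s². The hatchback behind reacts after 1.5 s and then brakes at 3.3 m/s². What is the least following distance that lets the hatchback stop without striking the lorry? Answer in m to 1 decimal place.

54 mph × 0.44704 = 24.1402 m/s.
Leader travels v²/(2a_L) = 582.749 / 12.400 = 46.996 m before stopping.
Follower covers v·t_r = 24.1402 × 1.5 = 36.210 m while reacting, then v²/(2a_F) = 582.749 / 6.600 = 88.295 m while braking, for a total of 36.210 + 88.295 = 124.505 m.
Since a_F ≤ a_L and the follower starts braking later, the follower is never slower than the leader, so the closest approach is when both have stopped.
Minimum gap = 124.505 − 46.996 = 77.509 m.

Minimum gap ≈ 77.5 m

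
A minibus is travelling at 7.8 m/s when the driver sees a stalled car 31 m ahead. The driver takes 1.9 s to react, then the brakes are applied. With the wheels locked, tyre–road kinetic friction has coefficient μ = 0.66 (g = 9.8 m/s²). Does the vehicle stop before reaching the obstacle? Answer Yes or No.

Yes

a = μg = 0.66 × 9.8 = 6.468 m/s².
Reaction distance = 7.8000 × 1.9 = 14.820 m.
Braking distance = v²/(2a) = 60.840 / 12.936 = 4.703 m.
Total stopping distance = 14.820 + 4.703 = 19.523 m, vs 31 m available — it stops with 31 − 19.523 = 11.477 m to spare.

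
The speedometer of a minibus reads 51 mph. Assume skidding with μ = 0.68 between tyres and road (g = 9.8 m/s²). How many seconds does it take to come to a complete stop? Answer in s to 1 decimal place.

51 mph × 0.44704 = 22.7990 m/s.
a = μg = 0.68 × 9.8 = 6.664 m/s².
Braking time = v/a = 22.7990 / 6.664 = 3.421 s.

Braking time ≈ 3.4 s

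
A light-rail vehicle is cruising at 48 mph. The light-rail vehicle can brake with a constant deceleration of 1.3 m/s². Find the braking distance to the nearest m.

Braking distance ≈ 177 m

48 mph × 0.44704 = 21.4579 m/s.
Braking distance = v²/(2a) = 21.4579² / (2 × 1.300) = 460.441 / 2.600 = 177.093 m.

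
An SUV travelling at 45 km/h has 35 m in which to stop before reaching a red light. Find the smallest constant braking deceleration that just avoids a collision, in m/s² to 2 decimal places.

Required deceleration ≈ 2.23 m/s²

45 km/h ÷ 3.6 = 12.5000 m/s.
v² = 2a·d ⇒ a = v²/(2d) = 12.5000² / (2 × 35.000) = 156.250 / 70.000 = 2.2321 m/s².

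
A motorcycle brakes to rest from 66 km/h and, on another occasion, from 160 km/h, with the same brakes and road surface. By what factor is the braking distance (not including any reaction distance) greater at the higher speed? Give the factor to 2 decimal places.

Braking distance d = v²/(2a), so with a fixed, d ∝ v².
Factor = (160/66)² = 2.4242² = 5.8767.

Factor ≈ 5.88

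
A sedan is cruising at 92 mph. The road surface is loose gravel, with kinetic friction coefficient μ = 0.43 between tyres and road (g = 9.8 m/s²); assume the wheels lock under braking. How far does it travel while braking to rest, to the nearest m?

Braking distance ≈ 201 m

92 mph × 0.44704 = 41.1277 m/s.
a = μg = 0.43 × 9.8 = 4.214 m/s².
Braking distance = v²/(2a) = 41.1277² / (2 × 4.214) = 1691.488 / 8.428 = 200.699 m.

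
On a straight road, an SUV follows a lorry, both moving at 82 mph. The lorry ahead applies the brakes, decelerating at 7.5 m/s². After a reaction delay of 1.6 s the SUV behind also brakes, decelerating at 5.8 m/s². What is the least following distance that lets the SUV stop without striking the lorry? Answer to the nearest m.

82 mph × 0.44704 = 36.6573 m/s.
Leader travels v²/(2a_L) = 1343.758 / 15.000 = 89.584 m before stopping.
Follower covers v·t_r = 36.6573 × 1.6 = 58.652 m while reacting, then v²/(2a_F) = 1343.758 / 11.600 = 115.841 m while braking, for a total of 58.652 + 115.841 = 174.493 m.
Since a_F ≤ a_L and the follower starts braking later, the follower is never slower than the leader, so the closest approach is when both have stopped.
Minimum gap = 174.493 − 89.584 = 84.909 m.

Minimum gap ≈ 85 m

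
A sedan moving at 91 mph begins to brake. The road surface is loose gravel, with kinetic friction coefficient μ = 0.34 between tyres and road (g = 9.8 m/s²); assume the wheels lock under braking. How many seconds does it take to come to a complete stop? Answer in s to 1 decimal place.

91 mph × 0.44704 = 40.6806 m/s.
a = μg = 0.34 × 9.8 = 3.332 m/s².
Braking time = v/a = 40.6806 / 3.332 = 12.209 s.

Braking time ≈ 12.2 s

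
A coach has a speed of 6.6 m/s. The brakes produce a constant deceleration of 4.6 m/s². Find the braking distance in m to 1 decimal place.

Braking distance = v²/(2a) = 6.6000² / (2 × 4.600) = 43.560 / 9.200 = 4.735 m.

Braking distance ≈ 4.7 m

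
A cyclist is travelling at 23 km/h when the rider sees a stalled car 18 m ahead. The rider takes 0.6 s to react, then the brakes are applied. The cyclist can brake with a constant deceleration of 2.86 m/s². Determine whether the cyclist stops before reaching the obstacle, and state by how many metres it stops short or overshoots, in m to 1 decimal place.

23 km/h ÷ 3.6 = 6.3889 m/s.
Reaction distance = 6.3889 × 0.6 = 3.833 m.
Braking distance = v²/(2a) = 40.818 / 5.720 = 7.136 m.
Total stopping distance = 3.833 + 7.136 = 10.969 m, vs 18 m available — it stops with 18 − 10.969 = 7.031 m to spare.

Yes — it stops 7.0 m short of the obstacle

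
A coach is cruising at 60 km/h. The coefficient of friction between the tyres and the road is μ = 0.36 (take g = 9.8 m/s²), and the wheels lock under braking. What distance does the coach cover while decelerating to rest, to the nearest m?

60 km/h ÷ 3.6 = 16.6667 m/s.
a = μg = 0.36 × 9.8 = 3.528 m/s².
Braking distance = v²/(2a) = 16.6667² / (2 × 3.528) = 277.779 / 7.056 = 39.368 m.

Braking distance ≈ 39 m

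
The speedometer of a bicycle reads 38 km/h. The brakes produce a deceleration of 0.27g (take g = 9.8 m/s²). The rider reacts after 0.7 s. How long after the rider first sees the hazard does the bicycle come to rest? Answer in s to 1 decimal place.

Total time ≈ 4.7 s

38 km/h ÷ 3.6 = 10.5556 m/s.
a = 0.27 × 9.8 = 2.646 m/s².
Braking time = v/a = 10.5556 / 2.646 = 3.989 s.
Total = 0.7 + 3.989 = 4.689 s.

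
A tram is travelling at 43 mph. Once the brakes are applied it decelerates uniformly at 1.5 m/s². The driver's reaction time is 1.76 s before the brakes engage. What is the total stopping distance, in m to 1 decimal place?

43 mph × 0.44704 = 19.2227 m/s.
Reaction distance = v·t_r = 19.2227 × 1.76 = 33.832 m.
Braking distance = v²/(2a) = 19.2227² / (2 × 1.500) = 369.512 / 3.000 = 123.171 m.
Total = 33.832 + 123.171 = 157.003 m.

Total stopping distance ≈ 157.0 m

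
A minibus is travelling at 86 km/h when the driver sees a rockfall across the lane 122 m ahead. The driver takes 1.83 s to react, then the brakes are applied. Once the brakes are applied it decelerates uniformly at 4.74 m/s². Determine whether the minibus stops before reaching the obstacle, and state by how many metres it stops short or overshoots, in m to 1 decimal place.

Yes — it stops 18.1 m short of the obstacle

86 km/h ÷ 3.6 = 23.8889 m/s.
Reaction distance = 23.8889 × 1.83 = 43.717 m.
Braking distance = v²/(2a) = 570.680 / 9.480 = 60.198 m.
Total stopping distance = 43.717 + 60.198 = 103.915 m, vs 122 m available — it stops with 122 − 103.915 = 18.085 m to spare.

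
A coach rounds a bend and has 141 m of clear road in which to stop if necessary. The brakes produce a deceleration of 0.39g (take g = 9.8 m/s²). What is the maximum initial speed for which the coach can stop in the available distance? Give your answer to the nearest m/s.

a = 0.39 × 9.8 = 3.822 m/s².
v²/(2a) = d ⇒ v = √(2 × 3.822 × 141) = √1077.80 = 32.8299 m/s.

Maximum speed ≈ 33 m/s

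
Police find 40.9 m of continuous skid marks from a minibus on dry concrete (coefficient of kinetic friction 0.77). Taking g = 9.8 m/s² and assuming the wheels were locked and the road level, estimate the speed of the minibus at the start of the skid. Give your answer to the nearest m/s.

Initial speed ≈ 25 m/s

Deceleration a = μg = 0.77 × 9.8 = 7.546 m/s².
v = √(2a·d) = √(2 × 7.546 × 40.9) = √617.263 = 24.8448 m/s.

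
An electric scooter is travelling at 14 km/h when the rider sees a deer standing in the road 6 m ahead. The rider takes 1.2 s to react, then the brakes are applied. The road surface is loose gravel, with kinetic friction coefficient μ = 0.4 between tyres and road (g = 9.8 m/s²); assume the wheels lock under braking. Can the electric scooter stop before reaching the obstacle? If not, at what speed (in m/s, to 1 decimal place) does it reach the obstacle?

No — it strikes the obstacle at 2.2 m/s

14 km/h ÷ 3.6 = 3.8889 m/s.
a = μg = 0.4 × 9.8 = 3.920 m/s².
Reaction distance = 3.8889 × 1.2 = 4.667 m.
Braking distance needed to stop: v²/(2a) = 15.124 / 7.840 = 1.929 m, so total needed = 4.667 + 1.929 = 6.596 m > 6 m — it cannot stop.
Distance remaining when braking begins: 6 − 4.667 = 1.333 m.
v² = v₀² − 2a·d = 15.124 − 2 × 3.920 × 1.333 = 4.673 m²/s².
v = √4.673 = 2.162 m/s.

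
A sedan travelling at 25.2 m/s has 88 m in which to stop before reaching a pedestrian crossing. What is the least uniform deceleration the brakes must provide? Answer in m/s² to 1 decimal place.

v² = 2a·d ⇒ a = v²/(2d) = 25.2000² / (2 × 88.000) = 635.040 / 176.000 = 3.6082 m/s².

Required deceleration ≈ 3.6 m/s²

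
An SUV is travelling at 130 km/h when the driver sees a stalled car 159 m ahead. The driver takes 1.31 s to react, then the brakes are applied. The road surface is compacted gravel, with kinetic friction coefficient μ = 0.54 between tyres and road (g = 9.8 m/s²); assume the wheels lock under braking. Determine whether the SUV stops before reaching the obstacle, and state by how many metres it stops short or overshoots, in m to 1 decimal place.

No — it overshoots by 11.5 m

130 km/h ÷ 3.6 = 36.1111 m/s.
a = μg = 0.54 × 9.8 = 5.292 m/s².
Reaction distance = 36.1111 × 1.31 = 47.306 m.
Braking distance = v²/(2a) = 1304.012 / 10.584 = 123.206 m.
Total stopping distance = 47.306 + 123.206 = 170.512 m, vs 159 m available — it cannot stop in time and overshoots by 170.512 − 159 = 11.512 m.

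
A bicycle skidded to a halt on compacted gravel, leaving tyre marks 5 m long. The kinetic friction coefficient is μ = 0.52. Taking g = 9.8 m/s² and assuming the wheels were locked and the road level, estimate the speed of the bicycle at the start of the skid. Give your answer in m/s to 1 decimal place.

Initial speed ≈ 7.1 m/s

Deceleration a = μg = 0.52 × 9.8 = 5.096 m/s².
v = √(2a·d) = √(2 × 5.096 × 5) = √50.960 = 7.1386 m/s.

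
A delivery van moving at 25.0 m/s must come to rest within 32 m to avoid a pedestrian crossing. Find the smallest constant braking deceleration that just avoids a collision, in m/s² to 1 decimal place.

v² = 2a·d ⇒ a = v²/(2d) = 25.0000² / (2 × 32.000) = 625.000 / 64.000 = 9.7656 m/s².

Required deceleration ≈ 9.8 m/s²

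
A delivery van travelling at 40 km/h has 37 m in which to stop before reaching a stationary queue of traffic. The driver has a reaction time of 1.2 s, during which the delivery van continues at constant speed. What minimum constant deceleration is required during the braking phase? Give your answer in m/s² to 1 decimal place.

Required deceleration ≈ 2.6 m/s²

40 km/h ÷ 3.6 = 11.1111 m/s.
Distance covered during reaction = 11.1111 × 1.2 = 13.333 m.
Distance available for braking: 37 − 13.333 = 23.667 m.
v² = 2a·d ⇒ a = v²/(2d) = 11.1111² / (2 × 23.667) = 123.457 / 47.334 = 2.6082 m/s².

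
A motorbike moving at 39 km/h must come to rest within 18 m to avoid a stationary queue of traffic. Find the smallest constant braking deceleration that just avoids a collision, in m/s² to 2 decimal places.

39 km/h ÷ 3.6 = 10.8333 m/s.
v² = 2a·d ⇒ a = v²/(2d) = 10.8333² / (2 × 18.000) = 117.360 / 36.000 = 3.2600 m/s².

Required deceleration ≈ 3.26 m/s²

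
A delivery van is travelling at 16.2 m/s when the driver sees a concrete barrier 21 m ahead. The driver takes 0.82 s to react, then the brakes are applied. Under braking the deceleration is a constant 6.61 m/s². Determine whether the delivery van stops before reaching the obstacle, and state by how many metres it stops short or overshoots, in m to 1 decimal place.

No — it overshoots by 12.1 m

Reaction distance = 16.2000 × 0.82 = 13.284 m.
Braking distance = v²/(2a) = 262.440 / 13.220 = 19.852 m.
Total stopping distance = 13.284 + 19.852 = 33.136 m, vs 21 m available — it cannot stop in time and overshoots by 33.136 − 21 = 12.136 m.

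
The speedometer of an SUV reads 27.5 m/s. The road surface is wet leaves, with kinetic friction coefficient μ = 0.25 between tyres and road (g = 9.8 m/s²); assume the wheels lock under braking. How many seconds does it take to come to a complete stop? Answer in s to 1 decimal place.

a = μg = 0.25 × 9.8 = 2.450 m/s².
Braking time = v/a = 27.5000 / 2.450 = 11.224 s.

Braking time ≈ 11.2 s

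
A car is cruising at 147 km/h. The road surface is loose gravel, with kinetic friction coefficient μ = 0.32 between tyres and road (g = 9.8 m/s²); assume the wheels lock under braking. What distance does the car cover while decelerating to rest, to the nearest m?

Braking distance ≈ 266 m

147 km/h ÷ 3.6 = 40.8333 m/s.
a = μg = 0.32 × 9.8 = 3.136 m/s².
Braking distance = v²/(2a) = 40.8333² / (2 × 3.136) = 1667.358 / 6.272 = 265.842 m.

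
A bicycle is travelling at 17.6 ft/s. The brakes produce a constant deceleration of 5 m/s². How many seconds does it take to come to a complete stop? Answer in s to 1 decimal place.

Braking time ≈ 1.1 s

17.6 ft/s × 0.3048 = 5.3645 m/s.
Braking time = v/a = 5.3645 / 5.000 = 1.073 s.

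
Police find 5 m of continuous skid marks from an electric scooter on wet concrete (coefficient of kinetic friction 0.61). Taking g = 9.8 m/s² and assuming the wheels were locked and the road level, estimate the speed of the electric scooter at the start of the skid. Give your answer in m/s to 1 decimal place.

Initial speed ≈ 7.7 m/s

Deceleration a = μg = 0.61 × 9.8 = 5.978 m/s².
v = √(2a·d) = √(2 × 5.978 × 5) = √59.780 = 7.7318 m/s.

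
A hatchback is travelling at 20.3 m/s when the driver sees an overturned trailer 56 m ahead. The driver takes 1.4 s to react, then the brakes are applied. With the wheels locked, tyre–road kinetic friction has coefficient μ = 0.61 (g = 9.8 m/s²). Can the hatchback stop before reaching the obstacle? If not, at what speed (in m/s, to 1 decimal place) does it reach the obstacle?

No — it strikes the obstacle at 9.1 m/s

a = μg = 0.61 × 9.8 = 5.978 m/s².
Reaction distance = 20.3000 × 1.4 = 28.420 m.
Braking distance needed to stop: v²/(2a) = 412.090 / 11.956 = 34.467 m, so total needed = 28.420 + 34.467 = 62.887 m > 56 m — it cannot stop.
Distance remaining when braking begins: 56 − 28.420 = 27.580 m.
v² = v₀² − 2a·d = 412.090 − 2 × 5.978 × 27.580 = 82.344 m²/s².
v = √82.344 = 9.074 m/s.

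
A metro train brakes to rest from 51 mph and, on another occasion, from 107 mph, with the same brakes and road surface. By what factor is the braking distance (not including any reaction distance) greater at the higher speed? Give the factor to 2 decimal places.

Braking distance d = v²/(2a), so with a fixed, d ∝ v².
Factor = (107/51)² = 2.0980² = 4.4016.

Factor ≈ 4.40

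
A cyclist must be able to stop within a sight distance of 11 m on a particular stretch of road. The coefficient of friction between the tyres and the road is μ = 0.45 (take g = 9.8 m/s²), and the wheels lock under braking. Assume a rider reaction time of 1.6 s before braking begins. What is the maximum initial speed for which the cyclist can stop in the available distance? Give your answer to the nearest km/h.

a = μg = 0.45 × 9.8 = 4.410 m/s².
Stopping distance: v·t_r + v²/(2a) = 11 with t_r = 1.6 s and a = 4.410 m/s².
So v² + 14.112 v − 97.02 = 0.
Positive root: v = −a·t_r + √((a·t_r)² + 2a·d) = −7.056 + √(49.787 + 97.02) = 5.0604 m/s.
5.0604 m/s × 3.6 = 18.217 km/h.

Maximum speed ≈ 18 km/h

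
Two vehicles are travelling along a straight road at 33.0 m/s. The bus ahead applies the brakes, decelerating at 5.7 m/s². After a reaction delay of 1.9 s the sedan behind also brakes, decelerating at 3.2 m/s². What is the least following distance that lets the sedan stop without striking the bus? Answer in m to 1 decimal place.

Minimum gap ≈ 137.3 m

Leader travels v²/(2a_L) = 1089.000 / 11.400 = 95.526 m before stopping.
Follower covers v·t_r = 33.0000 × 1.9 = 62.700 m while reacting, then v²/(2a_F) = 1089.000 / 6.400 = 170.156 m while braking, for a total of 62.700 + 170.156 = 232.856 m.
Since a_F ≤ a_L and the follower starts braking later, the follower is never slower than the leader, so the closest approach is when both have stopped.
Minimum gap = 232.856 − 95.526 = 137.330 m.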